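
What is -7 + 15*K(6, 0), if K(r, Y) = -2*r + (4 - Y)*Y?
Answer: -187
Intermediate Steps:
K(r, Y) = -2*r + Y*(4 - Y)
-7 + 15*K(6, 0) = -7 + 15*(-1*0² - 2*6 + 4*0) = -7 + 15*(-1*0 - 12 + 0) = -7 + 15*(0 - 12 + 0) = -7 + 15*(-12) = -7 - 180 = -187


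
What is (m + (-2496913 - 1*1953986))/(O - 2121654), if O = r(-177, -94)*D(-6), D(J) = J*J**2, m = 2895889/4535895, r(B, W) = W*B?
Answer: 10094403811858/12962367754245 ≈ 0.77875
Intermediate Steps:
r(B, W) = B*W
m = 2895889/4535895 (m = 2895889*(1/4535895) = 2895889/4535895 ≈ 0.63844)
D(J) = J**3
O = -3593808 (O = -177*(-94)*(-6)**3 = 16638*(-216) = -3593808)
(m + (-2496913 - 1*1953986))/(O - 2121654) = (2895889/4535895 + (-2496913 - 1*1953986))/(-3593808 - 2121654) = (2895889/4535895 + (-2496913 - 1953986))/(-5715462) = (2895889/4535895 - 4450899)*(-1/5715462) = -20188807623716/4535895*(-1/5715462) = 10094403811858/12962367754245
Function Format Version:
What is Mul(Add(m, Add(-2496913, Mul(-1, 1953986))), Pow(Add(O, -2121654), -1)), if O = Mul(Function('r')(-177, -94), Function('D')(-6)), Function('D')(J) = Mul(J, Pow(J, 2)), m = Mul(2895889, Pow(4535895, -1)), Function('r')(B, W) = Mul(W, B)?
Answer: Rational(10094403811858, 12962367754245) ≈ 0.77875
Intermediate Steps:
Function('r')(B, W) = Mul(B, W)
m = Rational(2895889, 4535895) (m = Mul(2895889, Rational(1, 4535895)) = Rational(2895889, 4535895) ≈ 0.63844)
Function('D')(J) = Pow(J, 3)
O = -3593808 (O = Mul(Mul(-177, -94), Pow(-6, 3)) = Mul(16638, -216) = -3593808)
Mul(Add(m, Add(-2496913, Mul(-1, 1953986))), Pow(Add(O, -2121654), -1)) = Mul(Add(Rational(2895889, 4535895), Add(-2496913, Mul(-1, 1953986))), Pow(Add(-3593808, -2121654), -1)) = Mul(Add(Rational(2895889, 4535895), Add(-2496913, -1953986)), Pow(-5715462, -1)) = Mul(Add(Rational(2895889, 4535895), -4450899), Rational(-1, 5715462)) = Mul(Rational(-20188807623716, 4535895), Rational(-1, 5715462)) = Rational(10094403811858, 12962367754245)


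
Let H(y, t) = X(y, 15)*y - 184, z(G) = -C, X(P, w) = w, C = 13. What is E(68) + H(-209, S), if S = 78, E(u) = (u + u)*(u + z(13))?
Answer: 4161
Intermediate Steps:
z(G) = -13 (z(G) = -1*13 = -13)
E(u) = 2*u*(-13 + u) (E(u) = (u + u)*(u - 13) = (2*u)*(-13 + u) = 2*u*(-13 + u))
H(y, t) = -184 + 15*y (H(y, t) = 15*y - 184 = -184 + 15*y)
E(68) + H(-209, S) = 2*68*(-13 + 68) + (-184 + 15*(-209)) = 2*68*55 + (-184 - 3135) = 7480 - 3319 = 4161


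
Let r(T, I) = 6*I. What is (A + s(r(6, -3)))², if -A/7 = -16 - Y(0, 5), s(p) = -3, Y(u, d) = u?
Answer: 11881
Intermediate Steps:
A = 112 (A = -7*(-16 - 1*0) = -7*(-16 + 0) = -7*(-16) = 112)
(A + s(r(6, -3)))² = (112 - 3)² = 109² = 11881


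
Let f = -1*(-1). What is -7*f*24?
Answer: -168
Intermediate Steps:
f = 1
-7*f*24 = -7*1*24 = -7*24 = -168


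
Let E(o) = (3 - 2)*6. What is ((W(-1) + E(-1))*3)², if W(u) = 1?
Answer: 441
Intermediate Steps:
E(o) = 6 (E(o) = 1*6 = 6)
((W(-1) + E(-1))*3)² = ((1 + 6)*3)² = (7*3)² = 21² = 441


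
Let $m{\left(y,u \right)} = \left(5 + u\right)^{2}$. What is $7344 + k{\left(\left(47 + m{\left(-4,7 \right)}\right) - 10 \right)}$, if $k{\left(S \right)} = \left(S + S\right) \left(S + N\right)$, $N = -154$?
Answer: $17118$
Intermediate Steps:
$k{\left(S \right)} = 2 S \left(-154 + S\right)$ ($k{\left(S \right)} = \left(S + S\right) \left(S - 154\right) = 2 S \left(-154 + S\right)$)
$7344 + k{\left(\left(47 + m{\left(-4,7 \right)}\right) - 10 \right)} = 7344 + 2 \left(\left(47 + \left(5 + 7\right)^{2}\right) - 10\right) \left(-154 - \left(-37 - \left(5 + 7\right)^{2}\right)\right) = 7344 + 2 \left(\left(47 + 12^{2}\right) - 10\right) \left(-154 + \left(\left(47 + 12^{2}\right) - 10\right)\right) = 7344 + 2 \left(\left(47 + 144\right) - 10\right) \left(-154 + \left(\left(47 + 144\right) - 10\right)\right) = 7344 + 2 \left(191 - 10\right) \left(-154 + \left(191 - 10\right)\right) = 7344 + 2 \cdot 181 \left(-154 + 181\right) = 7344 + 2 \cdot 181 \cdot 27 = 7344 + 9774 = 17118$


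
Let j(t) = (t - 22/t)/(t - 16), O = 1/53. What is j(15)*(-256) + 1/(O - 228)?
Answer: 627928549/181245 ≈ 3464.5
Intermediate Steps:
O = 1/53 ≈ 0.018868
j(t) = (t - 22/t)/(-16 + t)
j(15)*(-256) + 1/(O - 228) = ((-22 + 15**2)/(15*(-16 + 15)))*(-256) + 1/(1/53 - 228) = ((1/15)*(-22 + 225)/(-1))*(-256) + 1/(-12083/53) = ((1/15)*(-1)*203)*(-256) - 53/12083 = -203/15*(-256) - 53/12083 = 51968/15 - 53/12083 = 627928549/181245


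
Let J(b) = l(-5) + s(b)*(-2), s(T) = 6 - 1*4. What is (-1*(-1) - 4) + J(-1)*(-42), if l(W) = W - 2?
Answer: 459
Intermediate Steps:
l(W) = -2 + W
s(T) = 2 (s(T) = 6 - 4 = 2)
J(b) = -11 (J(b) = (-2 - 5) + 2*(-2) = -7 - 4 = -11)
(-1*(-1) - 4) + J(-1)*(-42) = (-1*(-1) - 4) - 11*(-42) = (1 - 4) + 462 = -3 + 462 = 459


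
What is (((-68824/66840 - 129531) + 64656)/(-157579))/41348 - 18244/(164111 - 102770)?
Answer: -82760590329309691/278271614401056255 ≈ -0.29741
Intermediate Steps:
(((-68824/66840 - 129531) + 64656)/(-157579))/41348 - 18244/(164111 - 102770) = (((-68824*1/66840 - 129531) + 64656)*(-1/157579))*(1/41348) - 18244/61341 = (((-8603/8355 - 129531) + 64656)*(-1/157579))*(1/41348) - 18244*1/61341 = ((-1082240108/8355 + 64656)*(-1/157579))*(1/41348) - 18244/61341 = -542039228/8355*(-1/157579)*(1/41348) - 18244/61341 = (542039228/1316572545)*(1/41348) - 18244/61341 = 135509807/13609410397665 - 18244/61341 = -82760590329309691/278271614401056255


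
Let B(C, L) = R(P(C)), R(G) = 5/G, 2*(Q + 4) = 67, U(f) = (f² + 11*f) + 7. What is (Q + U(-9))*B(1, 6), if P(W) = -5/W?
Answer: -37/2 ≈ -18.500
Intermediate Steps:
U(f) = 7 + f² + 11*f
Q = 59/2 (Q = -4 + (½)*67 = -4 + 67/2 = 59/2 ≈ 29.500)
B(C, L) = -C (B(C, L) = 5/((-5/C)) = 5*(-C/5) = -C)
(Q + U(-9))*B(1, 6) = (59/2 + (7 + (-9)² + 11*(-9)))*(-1*1) = (59/2 + (7 + 81 - 99))*(-1) = (59/2 - 11)*(-1) = (37/2)*(-1) = -37/2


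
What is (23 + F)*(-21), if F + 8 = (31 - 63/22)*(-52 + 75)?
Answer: -305907/22 ≈ -13905.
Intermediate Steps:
F = 14061/22 (F = -8 + (31 - 63/22)*(-52 + 75) = -8 + (31 - 63*1/22)*23 = -8 + (31 - 63/22)*23 = -8 + (619/22)*23 = -8 + 14237/22 = 14061/22 ≈ 639.14)
(23 + F)*(-21) = (23 + 14061/22)*(-21) = (14567/22)*(-21) = -305907/22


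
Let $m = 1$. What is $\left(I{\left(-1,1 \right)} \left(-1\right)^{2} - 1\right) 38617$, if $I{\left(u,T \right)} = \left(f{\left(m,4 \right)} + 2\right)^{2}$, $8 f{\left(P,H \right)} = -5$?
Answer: $\frac{2201169}{64} \approx 34393.0$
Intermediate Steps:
$f{\left(P,H \right)} = - \frac{5}{8}$ ($f{\left(P,H \right)} = \frac{1}{8} \left(-5\right) = - \frac{5}{8}$)
$I{\left(u,T \right)} = \frac{121}{64}$ ($I{\left(u,T \right)} = \left(- \frac{5}{8} + 2\right)^{2} = \left(\frac{11}{8}\right)^{2} = \frac{121}{64}$)
$\left(I{\left(-1,1 \right)} \left(-1\right)^{2} - 1\right) 38617 = \left(\frac{121 \left(-1\right)^{2}}{64} - 1\right) 38617 = \left(\frac{121}{64} \cdot 1 - 1\right) 38617 = \left(\frac{121}{64} - 1\right) 38617 = \frac{57}{64} \cdot 38617 = \frac{2201169}{64}$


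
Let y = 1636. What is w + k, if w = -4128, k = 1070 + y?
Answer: -1422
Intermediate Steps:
k = 2706 (k = 1070 + 1636 = 2706)
w + k = -4128 + 2706 = -1422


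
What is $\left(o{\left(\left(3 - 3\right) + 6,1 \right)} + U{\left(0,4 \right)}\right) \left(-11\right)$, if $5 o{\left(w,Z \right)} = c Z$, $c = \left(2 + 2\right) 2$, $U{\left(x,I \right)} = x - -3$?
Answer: $- \frac{253}{5} \approx -50.6$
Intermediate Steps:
$U{\left(x,I \right)} = 3 + x$ ($U{\left(x,I \right)} = x + 3 = 3 + x$)
$c = 8$ ($c = 4 \cdot 2 = 8$)
$o{\left(w,Z \right)} = \frac{8 Z}{5}$
$\left(o{\left(\left(3 - 3\right) + 6,1 \right)} + U{\left(0,4 \right)}\right) \left(-11\right) = \left(\frac{8}{5} \cdot 1 + \left(3 + 0\right)\right) \left(-11\right) = \left(\frac{8}{5} + 3\right) \left(-11\right) = \frac{23}{5} \left(-11\right) = - \frac{253}{5}$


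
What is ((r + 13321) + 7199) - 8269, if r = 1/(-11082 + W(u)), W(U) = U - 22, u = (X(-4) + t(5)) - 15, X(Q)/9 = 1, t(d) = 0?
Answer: 136108609/11110 ≈ 12251.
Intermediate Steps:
X(Q) = 9 (X(Q) = 9*1 = 9)
u = -6 (u = (9 + 0) - 15 = 9 - 15 = -6)
W(U) = -22 + U
r = -1/11110 (r = 1/(-11082 + (-22 - 6)) = 1/(-11082 - 28) = 1/(-11110) = -1/11110 ≈ -9.0009e-5)
((r + 13321) + 7199) - 8269 = ((-1/11110 + 13321) + 7199) - 8269 = (147996309/11110 + 7199) - 8269 = 227977199/11110 - 8269 = 136108609/11110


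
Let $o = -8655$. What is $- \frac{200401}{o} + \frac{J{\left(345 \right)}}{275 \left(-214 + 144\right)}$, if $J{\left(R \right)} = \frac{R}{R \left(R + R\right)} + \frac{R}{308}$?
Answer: $\frac{27328014400717}{1180256385000} \approx 23.154$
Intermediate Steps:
$J{\left(R \right)} = \frac{1}{2 R} + \frac{R}{308}$ ($J{\left(R \right)} = \frac{R}{R 2 R} + R \frac{1}{308} = \frac{R}{2 R^{2}} + \frac{R}{308} = R \frac{1}{2 R^{2}} + \frac{R}{308} = \frac{1}{2 R} + \frac{R}{308}$)
$- \frac{200401}{o} + \frac{J{\left(345 \right)}}{275 \left(-214 + 144\right)} = - \frac{200401}{-8655} + \frac{\frac{1}{308} \cdot \frac{1}{345} \left(154 + 345^{2}\right)}{275 \left(-214 + 144\right)} = \left(-200401\right) \left(- \frac{1}{8655}\right) + \frac{\frac{1}{308} \cdot \frac{1}{345} \left(154 + 119025\right)}{275 \left(-70\right)} = \frac{200401}{8655} + \frac{\frac{1}{308} \cdot \frac{1}{345} \cdot 119179}{-19250} = \frac{200401}{8655} + \frac{119179}{106260} \left(- \frac{1}{19250}\right) = \frac{200401}{8655} - \frac{119179}{2045505000} = \frac{27328014400717}{1180256385000}$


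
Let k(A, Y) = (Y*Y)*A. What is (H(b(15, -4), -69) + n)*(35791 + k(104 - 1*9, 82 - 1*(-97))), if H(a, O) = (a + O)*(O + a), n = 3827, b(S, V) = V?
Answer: 28197605016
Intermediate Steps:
H(a, O) = (O + a)² (H(a, O) = (O + a)*(O + a) = (O + a)²)
k(A, Y) = A*Y² (k(A, Y) = Y²*A = A*Y²)
(H(b(15, -4), -69) + n)*(35791 + k(104 - 1*9, 82 - 1*(-97))) = ((-69 - 4)² + 3827)*(35791 + (104 - 1*9)*(82 - 1*(-97))²) = ((-73)² + 3827)*(35791 + (104 - 9)*(82 + 97)²) = (5329 + 3827)*(35791 + 95*179²) = 9156*(35791 + 95*32041) = 9156*(35791 + 3043895) = 9156*3079686 = 28197605016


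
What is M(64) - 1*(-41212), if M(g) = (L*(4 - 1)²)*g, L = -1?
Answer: 40636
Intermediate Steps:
M(g) = -9*g (M(g) = (-(4 - 1)²)*g = (-1*3²)*g = (-1*9)*g = -9*g)
M(64) - 1*(-41212) = -9*64 - 1*(-41212) = -576 + 41212 = 40636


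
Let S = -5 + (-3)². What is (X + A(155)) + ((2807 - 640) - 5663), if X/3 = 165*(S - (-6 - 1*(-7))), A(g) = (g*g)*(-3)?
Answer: -74086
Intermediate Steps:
A(g) = -3*g² (A(g) = g²*(-3) = -3*g²)
S = 4 (S = -5 + 9 = 4)
X = 1485 (X = 3*(165*(4 - (-6 - 1*(-7)))) = 3*(165*(4 - (-6 + 7))) = 3*(165*(4 - 1*1)) = 3*(165*(4 - 1)) = 3*(165*3) = 3*495 = 1485)
(X + A(155)) + ((2807 - 640) - 5663) = (1485 - 3*155²) + ((2807 - 640) - 5663) = (1485 - 3*24025) + (2167 - 5663) = (1485 - 72075) - 3496 = -70590 - 3496 = -74086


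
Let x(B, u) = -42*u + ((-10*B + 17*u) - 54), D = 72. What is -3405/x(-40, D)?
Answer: 3405/1454 ≈ 2.3418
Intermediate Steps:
x(B, u) = -54 - 25*u - 10*B (x(B, u) = -42*u + (-54 - 10*B + 17*u) = -54 - 25*u - 10*B)
-3405/x(-40, D) = -3405/(-54 - 25*72 - 10*(-40)) = -3405/(-54 - 1800 + 400) = -3405/(-1454) = -3405*(-1/1454) = 3405/1454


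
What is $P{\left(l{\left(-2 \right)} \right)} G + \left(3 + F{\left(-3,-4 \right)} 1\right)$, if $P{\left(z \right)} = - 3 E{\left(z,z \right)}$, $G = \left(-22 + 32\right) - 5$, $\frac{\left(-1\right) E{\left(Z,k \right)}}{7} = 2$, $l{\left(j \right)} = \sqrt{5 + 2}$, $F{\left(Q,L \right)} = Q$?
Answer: $210$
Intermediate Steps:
$l{\left(j \right)} = \sqrt{7}$
$E{\left(Z,k \right)} = -14$ ($E{\left(Z,k \right)} = \left(-7\right) 2 = -14$)
$G = 5$ ($G = 10 - 5 = 5$)
$P{\left(z \right)} = 42$ ($P{\left(z \right)} = \left(-3\right) \left(-14\right) = 42$)
$P{\left(l{\left(-2 \right)} \right)} G + \left(3 + F{\left(-3,-4 \right)} 1\right) = 42 \cdot 5 + \left(3 - 3\right) = 210 + \left(3 - 3\right) = 210 + 0 = 210$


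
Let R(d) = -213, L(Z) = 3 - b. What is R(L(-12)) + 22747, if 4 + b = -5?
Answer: 22534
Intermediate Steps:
b = -9 (b = -4 - 5 = -9)
L(Z) = 12 (L(Z) = 3 - 1*(-9) = 3 + 9 = 12)
R(L(-12)) + 22747 = -213 + 22747 = 22534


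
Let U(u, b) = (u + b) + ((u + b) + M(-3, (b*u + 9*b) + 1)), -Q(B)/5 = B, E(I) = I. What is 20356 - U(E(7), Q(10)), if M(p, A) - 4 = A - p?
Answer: 21234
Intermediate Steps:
M(p, A) = 4 + A - p (M(p, A) = 4 + (A - p) = 4 + A - p)
Q(B) = -5*B
U(u, b) = 8 + 2*u + 11*b + b*u (U(u, b) = (u + b) + ((u + b) + (4 + ((b*u + 9*b) + 1) - 1*(-3))) = (b + u) + ((b + u) + (4 + ((9*b + b*u) + 1) + 3)) = (b + u) + ((b + u) + (4 + (1 + 9*b + b*u) + 3)) = (b + u) + ((b + u) + (8 + 9*b + b*u)) = (b + u) + (8 + u + 10*b + b*u) = 8 + 2*u + 11*b + b*u)
20356 - U(E(7), Q(10)) = 20356 - (8 + 2*7 + 11*(-5*10) - 5*10*7) = 20356 - (8 + 14 + 11*(-50) - 50*7) = 20356 - (8 + 14 - 550 - 350) = 20356 - 1*(-878) = 20356 + 878 = 21234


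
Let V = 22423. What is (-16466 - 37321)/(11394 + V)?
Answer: -53787/33817 ≈ -1.5905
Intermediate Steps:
(-16466 - 37321)/(11394 + V) = (-16466 - 37321)/(11394 + 22423) = -53787/33817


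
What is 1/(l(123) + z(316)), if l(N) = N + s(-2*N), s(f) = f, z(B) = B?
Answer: 1/193 ≈ 0.0051813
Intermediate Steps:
l(N) = -N (l(N) = N - 2*N = -N)
1/(l(123) + z(316)) = 1/(-1*123 + 316) = 1/(-123 + 316) = 1/193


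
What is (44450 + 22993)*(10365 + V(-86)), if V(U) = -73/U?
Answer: 60122939109/86 ≈ 6.9910e+8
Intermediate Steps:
(44450 + 22993)*(10365 + V(-86)) = (44450 + 22993)*(10365 - 73/(-86)) = 67443*(10365 - 73*(-1/86)) = 67443*(10365 + 73/86) = 67443*(891463/86) = 60122939109/86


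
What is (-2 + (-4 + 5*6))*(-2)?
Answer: -48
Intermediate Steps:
(-2 + (-4 + 5*6))*(-2) = (-2 + (-4 + 30))*(-2) = (-2 + 26)*(-2) = 24*(-2) = -48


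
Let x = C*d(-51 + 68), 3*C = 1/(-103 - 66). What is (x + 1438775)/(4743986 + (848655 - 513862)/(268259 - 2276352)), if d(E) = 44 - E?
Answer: 488273768953838/1609955641719945 ≈ 0.30328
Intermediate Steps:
C = -1/507 (C = 1/(3*(-103 - 66)) = (⅓)/(-169) = (⅓)*(-1/169) = -1/507 ≈ -0.0019724)
x = -9/169 (x = -(44 - (-51 + 68))/507 = -(44 - 1*17)/507 = -(44 - 17)/507 = -1/507*27 = -9/169 ≈ -0.053254)
(x + 1438775)/(4743986 + (848655 - 513862)/(268259 - 2276352)) = (-9/169 + 1438775)/(4743986 + (848655 - 513862)/(268259 - 2276352)) = 243152966/(169*(4743986 + 334793/(-2008093))) = 243152966/(169*(4743986 + 334793*(-1/2008093))) = 243152966/(169*(4743986 - 334793/2008093)) = 243152966/(169*(9526364743905/2008093)) = (243152966/169)*(2008093/9526364743905) = 488273768953838/1609955641719945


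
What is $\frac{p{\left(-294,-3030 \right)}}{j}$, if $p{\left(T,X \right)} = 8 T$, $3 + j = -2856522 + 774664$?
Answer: $\frac{2352}{2081861} \approx 0.0011298$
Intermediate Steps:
$j = -2081861$ ($j = -3 + \left(-2856522 + 774664\right) = -3 - 2081858 = -2081861$)
$\frac{p{\left(-294,-3030 \right)}}{j} = \frac{8 \left(-294\right)}{-2081861} = \left(-2352\right) \left(- \frac{1}{2081861}\right) = \frac{2352}{2081861}$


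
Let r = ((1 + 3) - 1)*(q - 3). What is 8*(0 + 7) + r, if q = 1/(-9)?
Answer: 140/3 ≈ 46.667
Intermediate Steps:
q = -1/9 (q = 1*(-1/9) = -1/9 ≈ -0.11111)
r = -28/3 (r = ((1 + 3) - 1)*(-1/9 - 3) = (4 - 1)*(-28/9) = 3*(-28/9) = -28/3 ≈ -9.3333)
8*(0 + 7) + r = 8*(0 + 7) - 28/3 = 8*7 - 28/3 = 56 - 28/3 = 140/3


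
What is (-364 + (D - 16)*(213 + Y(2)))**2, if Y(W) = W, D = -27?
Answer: 92332881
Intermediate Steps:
(-364 + (D - 16)*(213 + Y(2)))**2 = (-364 + (-27 - 16)*(213 + 2))**2 = (-364 - 43*215)**2 = (-364 - 9245)**2 = (-9609)**2 = 92332881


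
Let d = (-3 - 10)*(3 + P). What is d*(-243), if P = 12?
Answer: 47385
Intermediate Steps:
d = -195 (d = (-3 - 10)*(3 + 12) = -13*15 = -195)
d*(-243) = -195*(-243) = 47385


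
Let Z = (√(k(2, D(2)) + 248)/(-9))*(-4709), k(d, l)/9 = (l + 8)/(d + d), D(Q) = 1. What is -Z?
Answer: -4709*√1073/18 ≈ -8569.5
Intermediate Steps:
k(d, l) = 9*(8 + l)/(2*d) (k(d, l) = 9*((l + 8)/(d + d)) = 9*((8 + l)/((2*d))) = 9*((8 + l)*(1/(2*d))) = 9*((8 + l)/(2*d)) = 9*(8 + l)/(2*d))
Z = 4709*√1073/18 (Z = (√((9/2)*(8 + 1)/2 + 248)/(-9))*(-4709) = (√((9/2)*(½)*9 + 248)*(-⅑))*(-4709) = (√(81/4 + 248)*(-⅑))*(-4709) = (√(1073/4)*(-⅑))*(-4709) = ((√1073/2)*(-⅑))*(-4709) = -√1073/18*(-4709) = 4709*√1073/18 ≈ 8569.5)
-Z = -4709*√1073/18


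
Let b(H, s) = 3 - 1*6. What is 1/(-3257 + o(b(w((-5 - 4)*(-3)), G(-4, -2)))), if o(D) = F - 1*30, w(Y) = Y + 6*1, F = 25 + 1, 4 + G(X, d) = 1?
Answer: -1/3261 ≈ -0.00030665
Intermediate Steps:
G(X, d) = -3 (G(X, d) = -4 + 1 = -3)
F = 26
w(Y) = 6 + Y (w(Y) = Y + 6 = 6 + Y)
b(H, s) = -3 (b(H, s) = 3 - 6 = -3)
o(D) = -4 (o(D) = 26 - 1*30 = 26 - 30 = -4)
1/(-3257 + o(b(w((-5 - 4)*(-3)), G(-4, -2)))) = 1/(-3257 - 4) = 1/(-3261) = -1/3261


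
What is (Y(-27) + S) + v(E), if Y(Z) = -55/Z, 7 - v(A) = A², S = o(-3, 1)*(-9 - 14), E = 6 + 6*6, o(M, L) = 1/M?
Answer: -47177/27 ≈ -1747.3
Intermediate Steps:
E = 42 (E = 6 + 36 = 42)
S = 23/3 (S = (-9 - 14)/(-3) = -⅓*(-23) = 23/3 ≈ 7.6667)
v(A) = 7 - A²
(Y(-27) + S) + v(E) = (-55/(-27) + 23/3) + (7 - 1*42²) = (-55*(-1/27) + 23/3) + (7 - 1*1764) = (55/27 + 23/3) + (7 - 1764) = 262/27 - 1757 = -47177/27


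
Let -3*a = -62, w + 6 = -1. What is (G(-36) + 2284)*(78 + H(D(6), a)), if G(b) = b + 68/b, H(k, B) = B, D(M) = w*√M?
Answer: 5983640/27 ≈ 2.2162e+5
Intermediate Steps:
w = -7 (w = -6 - 1 = -7)
a = 62/3 (a = -⅓*(-62) = 62/3 ≈ 20.667)
D(M) = -7*√M
(G(-36) + 2284)*(78 + H(D(6), a)) = ((-36 + 68/(-36)) + 2284)*(78 + 62/3) = ((-36 + 68*(-1/36)) + 2284)*(296/3) = ((-36 - 17/9) + 2284)*(296/3) = (-341/9 + 2284)*(296/3) = (20215/9)*(296/3) = 5983640/27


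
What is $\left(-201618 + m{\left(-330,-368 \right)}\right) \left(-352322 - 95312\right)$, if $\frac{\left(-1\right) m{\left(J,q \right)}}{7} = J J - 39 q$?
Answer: $476453572188$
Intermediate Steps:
$m{\left(J,q \right)} = - 7 J^{2} + 273 q$ ($m{\left(J,q \right)} = - 7 \left(J J - 39 q\right) = - 7 \left(J^{2} - 39 q\right) = - 7 J^{2} + 273 q$)
$\left(-201618 + m{\left(-330,-368 \right)}\right) \left(-352322 - 95312\right) = \left(-201618 + \left(- 7 \left(-330\right)^{2} + 273 \left(-368\right)\right)\right) \left(-352322 - 95312\right) = \left(-201618 - 862764\right) \left(-447634\right) = \left(-1064382\right) \left(-447634\right) = 476453572188$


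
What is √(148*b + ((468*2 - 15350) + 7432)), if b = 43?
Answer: I*√618 ≈ 24.86*I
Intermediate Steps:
√(148*b + ((468*2 - 15350) + 7432)) = √(148*43 + ((468*2 - 15350) + 7432)) = √(6364 + ((936 - 15350) + 7432)) = √(6364 + (-14414 + 7432)) = √(6364 - 6982) = √(-618) = I*√618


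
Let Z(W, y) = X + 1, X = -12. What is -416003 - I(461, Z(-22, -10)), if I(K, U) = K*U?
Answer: -410932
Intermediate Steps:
Z(W, y) = -11 (Z(W, y) = -12 + 1 = -11)
-416003 - I(461, Z(-22, -10)) = -416003 - 461*(-11) = -416003 - 1*(-5071) = -416003 + 5071 = -410932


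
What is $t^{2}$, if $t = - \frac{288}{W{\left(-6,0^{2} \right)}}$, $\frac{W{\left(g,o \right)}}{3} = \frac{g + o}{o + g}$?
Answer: $9216$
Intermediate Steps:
$W{\left(g,o \right)} = 3$ ($W{\left(g,o \right)} = 3 \frac{g + o}{o + g} = 3 \frac{g + o}{g + o} = 3 \cdot 1 = 3$)
$t = -96$ ($t = - \frac{288}{3} = \left(-288\right) \frac{1}{3} = -96$)
$t^{2} = \left(-96\right)^{2} = 9216$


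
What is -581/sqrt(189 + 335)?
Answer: -581*sqrt(131)/262 ≈ -25.381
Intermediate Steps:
-581/sqrt(189 + 335) = -581*sqrt(131)/262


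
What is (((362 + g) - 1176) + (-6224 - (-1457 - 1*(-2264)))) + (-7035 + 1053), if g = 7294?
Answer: -6533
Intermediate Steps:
(((362 + g) - 1176) + (-6224 - (-1457 - 1*(-2264)))) + (-7035 + 1053) = (((362 + 7294) - 1176) + (-6224 - (-1457 - 1*(-2264)))) + (-7035 + 1053) = ((7656 - 1176) + (-6224 - (-1457 + 2264))) - 5982 = (6480 + (-6224 - 1*807)) - 5982 = (6480 + (-6224 - 807)) - 5982 = (6480 - 7031) - 5982 = -551 - 5982 = -6533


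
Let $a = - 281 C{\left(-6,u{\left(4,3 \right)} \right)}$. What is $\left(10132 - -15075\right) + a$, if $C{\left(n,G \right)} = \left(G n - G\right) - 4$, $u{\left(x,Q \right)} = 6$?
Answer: $38133$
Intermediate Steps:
$C{\left(n,G \right)} = -4 - G + G n$ ($C{\left(n,G \right)} = \left(- G + G n\right) - 4 = -4 - G + G n$)
$a = 12926$ ($a = - 281 \left(-4 - 6 + 6 \left(-6\right)\right) = - 281 \left(-4 - 6 - 36\right) = \left(-281\right) \left(-46\right) = 12926$)
$\left(10132 - -15075\right) + a = \left(10132 - -15075\right) + 12926 = \left(10132 + 15075\right) + 12926 = 25207 + 12926 = 38133$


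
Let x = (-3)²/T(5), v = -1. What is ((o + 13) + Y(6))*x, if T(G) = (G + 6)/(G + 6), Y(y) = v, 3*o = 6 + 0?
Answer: 126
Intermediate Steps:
o = 2 (o = (6 + 0)/3 = (⅓)*6 = 2)
Y(y) = -1
T(G) = 1 (T(G) = (6 + G)/(6 + G) = 1)
x = 9 (x = (-3)²/1 = 9*1 = 9)
((o + 13) + Y(6))*x = ((2 + 13) - 1)*9 = (15 - 1)*9 = 14*9 = 126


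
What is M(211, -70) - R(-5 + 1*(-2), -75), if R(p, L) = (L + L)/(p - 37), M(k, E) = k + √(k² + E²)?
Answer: 4567/22 + √49421 ≈ 429.90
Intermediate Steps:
M(k, E) = k + √(E² + k²)
R(p, L) = 2*L/(-37 + p) (R(p, L) = (2*L)/(-37 + p) = 2*L/(-37 + p))
M(211, -70) - R(-5 + 1*(-2), -75) = (211 + √((-70)² + 211²)) - 2*(-75)/(-37 + (-5 + 1*(-2))) = (211 + √(4900 + 44521)) - 2*(-75)/(-37 + (-5 - 2)) = (211 + √49421) - 2*(-75)/(-37 - 7) = (211 + √49421) - 2*(-75)/(-44) = (211 + √49421) - 2*(-75)*(-1)/44 = (211 + √49421) - 1*75/22 = (211 + √49421) - 75/22 = 4567/22 + √49421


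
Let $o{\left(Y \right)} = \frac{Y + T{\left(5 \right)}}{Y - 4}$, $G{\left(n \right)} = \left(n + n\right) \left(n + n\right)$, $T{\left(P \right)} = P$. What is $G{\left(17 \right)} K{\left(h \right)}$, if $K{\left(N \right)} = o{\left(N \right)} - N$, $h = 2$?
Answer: $-6358$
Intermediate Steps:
$G{\left(n \right)} = 4 n^{2}$ ($G{\left(n \right)} = 2 n 2 n = 4 n^{2}$)
$o{\left(Y \right)} = \frac{5 + Y}{-4 + Y}$ ($o{\left(Y \right)} = \frac{Y + 5}{Y - 4} = \frac{5 + Y}{-4 + Y}$)
$K{\left(N \right)} = - N + \frac{5 + N}{-4 + N}$ ($K{\left(N \right)} = \frac{5 + N}{-4 + N} - N = - N + \frac{5 + N}{-4 + N}$)
$G{\left(17 \right)} K{\left(h \right)} = 4 \cdot 17^{2} \frac{5 + 2 - 2 \left(-4 + 2\right)}{-4 + 2} = 4 \cdot 289 \frac{5 + 2 - 2 \left(-2\right)}{-2} = 1156 \left(- \frac{5 + 2 + 4}{2}\right) = 1156 \left(\left(- \frac{1}{2}\right) 11\right) = 1156 \left(- \frac{11}{2}\right) = -6358$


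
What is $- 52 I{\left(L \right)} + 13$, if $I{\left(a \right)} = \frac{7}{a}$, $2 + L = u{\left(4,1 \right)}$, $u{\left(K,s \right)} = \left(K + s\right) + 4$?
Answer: $-39$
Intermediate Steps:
$u{\left(K,s \right)} = 4 + K + s$
$L = 7$ ($L = -2 + \left(4 + 4 + 1\right) = -2 + 9 = 7$)
$- 52 I{\left(L \right)} + 13 = - 52 \cdot \frac{7}{7} + 13 = - 52 \cdot 7 \cdot \frac{1}{7} + 13 = \left(-52\right) 1 + 13 = -52 + 13 = -39$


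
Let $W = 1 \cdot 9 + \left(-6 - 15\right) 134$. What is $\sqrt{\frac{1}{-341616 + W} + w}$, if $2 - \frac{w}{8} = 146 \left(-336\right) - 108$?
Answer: $\frac{\sqrt{105802400430947}}{16401} \approx 627.16$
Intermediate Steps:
$w = 393328$ ($w = 16 - 8 \left(146 \left(-336\right) - 108\right) = 16 - 8 \left(-49056 - 108\right) = 16 - -393312 = 16 + 393312 = 393328$)
$W = -2805$ ($W = 9 + \left(-6 - 15\right) 134 = 9 - 2814 = -2805$)
$\sqrt{\frac{1}{-341616 + W} + w} = \sqrt{\frac{1}{-341616 - 2805} + 393328} = \sqrt{\frac{1}{-344421} + 393328} = \sqrt{- \frac{1}{344421} + 393328} = \sqrt{\frac{135470423087}{344421}} = \frac{\sqrt{105802400430947}}{16401}$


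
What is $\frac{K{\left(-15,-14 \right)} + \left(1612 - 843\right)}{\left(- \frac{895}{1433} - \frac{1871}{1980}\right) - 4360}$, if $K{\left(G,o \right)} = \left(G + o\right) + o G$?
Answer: $- \frac{2695473000}{12375255643} \approx -0.21781$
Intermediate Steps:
$K{\left(G,o \right)} = G + o + G o$ ($K{\left(G,o \right)} = \left(G + o\right) + G o = G + o + G o$)
$\frac{K{\left(-15,-14 \right)} + \left(1612 - 843\right)}{\left(- \frac{895}{1433} - \frac{1871}{1980}\right) - 4360} = \frac{\left(-15 - 14 - -210\right) + \left(1612 - 843\right)}{\left(- \frac{895}{1433} - \frac{1871}{1980}\right) - 4360} = \frac{\left(-15 - 14 + 210\right) + 769}{\left(\left(-895\right) \frac{1}{1433} - \frac{1871}{1980}\right) - 4360} = \frac{181 + 769}{\left(- \frac{895}{1433} - \frac{1871}{1980}\right) - 4360} = \frac{950}{- \frac{4453243}{2837340} - 4360} = \frac{950}{- \frac{12375255643}{2837340}} = 950 \left(- \frac{2837340}{12375255643}\right) = - \frac{2695473000}{12375255643}$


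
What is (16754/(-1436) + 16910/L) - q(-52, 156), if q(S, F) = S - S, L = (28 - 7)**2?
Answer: 8447123/316638 ≈ 26.678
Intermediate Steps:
L = 441 (L = 21**2 = 441)
q(S, F) = 0
(16754/(-1436) + 16910/L) - q(-52, 156) = (16754/(-1436) + 16910/441) - 1*0 = (16754*(-1/1436) + 16910*(1/441)) + 0 = (-8377/718 + 16910/441) + 0 = 8447123/316638 + 0 = 8447123/316638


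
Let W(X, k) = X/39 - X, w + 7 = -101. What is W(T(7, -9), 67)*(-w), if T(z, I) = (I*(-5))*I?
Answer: 554040/13 ≈ 42618.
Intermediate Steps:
w = -108 (w = -7 - 101 = -108)
T(z, I) = -5*I**2 (T(z, I) = (-5*I)*I = -5*I**2)
W(X, k) = -38*X/39 (W(X, k) = X*(1/39) - X = X/39 - X = -38*X/39)
W(T(7, -9), 67)*(-w) = (-(-190)*(-9)**2/39)*(-1*(-108)) = -(-190)*81/39*108 = -38/39*(-405)*108 = (5130/13)*108 = 554040/13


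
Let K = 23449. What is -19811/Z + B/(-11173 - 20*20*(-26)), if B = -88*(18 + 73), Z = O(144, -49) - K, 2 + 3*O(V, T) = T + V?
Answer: 202845247/18102114 ≈ 11.206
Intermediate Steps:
O(V, T) = -2/3 + T/3 + V/3 (O(V, T) = -2/3 + (T + V)/3 = -2/3 + (T/3 + V/3) = -2/3 + T/3 + V/3)
Z = -23418 (Z = (-2/3 + (1/3)*(-49) + (1/3)*144) - 1*23449 = (-2/3 - 49/3 + 48) - 23449 = 31 - 23449 = -23418)
B = -8008 (B = -88*91 = -8008)
-19811/Z + B/(-11173 - 20*20*(-26)) = -19811/(-23418) - 8008/(-11173 - 20*20*(-26)) = -19811*(-1/23418) - 8008/(-11173 - 400*(-26)) = 19811/23418 - 8008/(-11173 - 1*(-10400)) = 19811/23418 - 8008/(-11173 + 10400) = 19811/23418 - 8008/(-773) = 19811/23418 - 8008*(-1/773) = 19811/23418 + 8008/773 = 202845247/18102114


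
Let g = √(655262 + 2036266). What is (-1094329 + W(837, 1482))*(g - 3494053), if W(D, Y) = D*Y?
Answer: -510498613565 + 292210*√672882 ≈ -5.1026e+11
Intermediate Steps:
g = 2*√672882 (g = √2691528 = 2*√672882 ≈ 1640.6)
(-1094329 + W(837, 1482))*(g - 3494053) = (-1094329 + 837*1482)*(2*√672882 - 3494053) = (-1094329 + 1240434)*(-3494053 + 2*√672882) = 146105*(-3494053 + 2*√672882) = -510498613565 + 292210*√672882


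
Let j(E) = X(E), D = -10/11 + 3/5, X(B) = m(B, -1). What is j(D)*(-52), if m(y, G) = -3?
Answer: 156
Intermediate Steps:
X(B) = -3
D = -17/55 (D = -10*1/11 + 3*(⅕) = -10/11 + ⅗ = -17/55 ≈ -0.30909)
j(E) = -3
j(D)*(-52) = -3*(-52) = 156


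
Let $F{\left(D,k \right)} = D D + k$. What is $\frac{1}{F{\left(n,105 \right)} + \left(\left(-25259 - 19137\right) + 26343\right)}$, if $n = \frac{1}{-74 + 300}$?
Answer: $- \frac{51076}{916712047} \approx -5.5716 \cdot 10^{-5}$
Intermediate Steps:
$n = \frac{1}{226} \approx 0.0044248$
$F{\left(D,k \right)} = k + D^{2}$ ($F{\left(D,k \right)} = D^{2} + k = k + D^{2}$)
$\frac{1}{F{\left(n,105 \right)} + \left(\left(-25259 - 19137\right) + 26343\right)} = \frac{1}{\left(105 + \left(\frac{1}{226}\right)^{2}\right) + \left(\left(-25259 - 19137\right) + 26343\right)} = \frac{1}{\left(105 + \frac{1}{51076}\right) + \left(-44396 + 26343\right)} = \frac{1}{\frac{5362981}{51076} - 18053} = \frac{1}{- \frac{916712047}{51076}} = - \frac{51076}{916712047}$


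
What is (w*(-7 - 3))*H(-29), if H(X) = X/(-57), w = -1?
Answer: 290/57 ≈ 5.0877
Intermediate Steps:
H(X) = -X/57 (H(X) = X*(-1/57) = -X/57)
(w*(-7 - 3))*H(-29) = (-(-7 - 3))*(-1/57*(-29)) = -1*(-10)*(29/57) = 10*(29/57) = 290/57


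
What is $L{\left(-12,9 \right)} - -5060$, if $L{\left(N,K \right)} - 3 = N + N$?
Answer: $5039$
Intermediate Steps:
$L{\left(N,K \right)} = 3 + 2 N$ ($L{\left(N,K \right)} = 3 + \left(N + N\right) = 3 + 2 N$)
$L{\left(-12,9 \right)} - -5060 = \left(3 + 2 \left(-12\right)\right) - -5060 = \left(3 - 24\right) + 5060 = -21 + 5060 = 5039$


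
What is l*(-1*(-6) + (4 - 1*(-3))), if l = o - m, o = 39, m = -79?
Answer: 1534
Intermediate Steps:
l = 118 (l = 39 - 1*(-79) = 39 + 79 = 118)
l*(-1*(-6) + (4 - 1*(-3))) = 118*(-1*(-6) + (4 - 1*(-3))) = 118*(6 + (4 + 3)) = 118*(6 + 7) = 118*13 = 1534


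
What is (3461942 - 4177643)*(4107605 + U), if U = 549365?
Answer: -3332998085970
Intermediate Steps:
(3461942 - 4177643)*(4107605 + U) = (3461942 - 4177643)*(4107605 + 549365) = -715701*4656970 = -3332998085970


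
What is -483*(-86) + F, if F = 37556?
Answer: 79094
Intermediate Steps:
-483*(-86) + F = -483*(-86) + 37556 = 41538 + 37556 = 79094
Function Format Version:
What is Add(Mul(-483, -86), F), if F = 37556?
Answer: 79094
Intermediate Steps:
Add(Mul(-483, -86), F) = Add(Mul(-483, -86), 37556) = Add(41538, 37556) = 79094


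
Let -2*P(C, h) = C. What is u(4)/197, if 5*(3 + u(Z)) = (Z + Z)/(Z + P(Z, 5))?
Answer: -11/985 ≈ -0.011168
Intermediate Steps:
P(C, h) = -C/2
u(Z) = -11/5 (u(Z) = -3 + ((Z + Z)/(Z - Z/2))/5 = -3 + ((2*Z)/((Z/2)))/5 = -3 + ((2*Z)*(2/Z))/5 = -3 + (1/5)*4 = -3 + 4/5 = -11/5)
u(4)/197 = -11/5/197 = -11/5*1/197 = -11/985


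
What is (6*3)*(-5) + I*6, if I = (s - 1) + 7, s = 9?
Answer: 0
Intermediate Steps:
I = 15 (I = (9 - 1) + 7 = 8 + 7 = 15)
(6*3)*(-5) + I*6 = (6*3)*(-5) + 15*6 = 18*(-5) + 90 = -90 + 90 = 0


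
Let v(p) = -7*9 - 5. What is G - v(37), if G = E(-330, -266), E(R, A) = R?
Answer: -262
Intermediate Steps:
v(p) = -68 (v(p) = -63 - 5 = -68)
G = -330
G - v(37) = -330 - 1*(-68) = -330 + 68 = -262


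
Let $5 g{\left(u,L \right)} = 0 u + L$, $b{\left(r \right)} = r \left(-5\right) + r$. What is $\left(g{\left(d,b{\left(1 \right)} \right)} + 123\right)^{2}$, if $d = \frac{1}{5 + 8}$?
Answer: $\frac{373321}{25} \approx 14933.0$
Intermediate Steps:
$d = \frac{1}{13} \approx 0.076923$
$b{\left(r \right)} = - 4 r$ ($b{\left(r \right)} = - 5 r + r = - 4 r$)
$g{\left(u,L \right)} = \frac{L}{5}$ ($g{\left(u,L \right)} = \frac{0 u + L}{5} = \frac{0 + L}{5} = \frac{L}{5}$)
$\left(g{\left(d,b{\left(1 \right)} \right)} + 123\right)^{2} = \left(\frac{\left(-4\right) 1}{5} + 123\right)^{2} = \left(\frac{1}{5} \left(-4\right) + 123\right)^{2} = \left(- \frac{4}{5} + 123\right)^{2} = \left(\frac{611}{5}\right)^{2} = \frac{373321}{25}$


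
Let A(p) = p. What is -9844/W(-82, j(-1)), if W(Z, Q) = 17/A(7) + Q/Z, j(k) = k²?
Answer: -5650456/1387 ≈ -4073.9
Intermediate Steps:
W(Z, Q) = 17/7 + Q/Z
-9844/W(-82, j(-1)) = -9844/(17/7 + (-1)²/(-82)) = -9844/(17/7 + 1*(-1/82)) = -9844/(17/7 - 1/82) = -9844/1387/574 = -9844*574/1387 = -5650456/1387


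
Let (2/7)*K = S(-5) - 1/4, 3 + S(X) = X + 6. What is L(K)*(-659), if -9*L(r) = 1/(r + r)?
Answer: -2636/567 ≈ -4.6490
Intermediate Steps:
S(X) = 3 + X (S(X) = -3 + (X + 6) = -3 + (6 + X) = 3 + X)
K = -63/8 (K = 7*((3 - 5) - 1/4)/2 = 7*(-2 - 1*¼)/2 = 7*(-2 - ¼)/2 = (7/2)*(-9/4) = -63/8 ≈ -7.8750)
L(r) = -1/(18*r) (L(r) = -1/(9*(r + r)) = -1/(2*r)/9 = -1/(18*r))
L(K)*(-659) = -1/(18*(-63/8))*(-659) = -1/18*(-8/63)*(-659) = (4/567)*(-659) = -2636/567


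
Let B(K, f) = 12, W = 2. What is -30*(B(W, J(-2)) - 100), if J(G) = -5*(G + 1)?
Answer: 2640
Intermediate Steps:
J(G) = -5 - 5*G (J(G) = -5*(1 + G) = -5 - 5*G)
-30*(B(W, J(-2)) - 100) = -30*(12 - 100) = -30*(-88) = 2640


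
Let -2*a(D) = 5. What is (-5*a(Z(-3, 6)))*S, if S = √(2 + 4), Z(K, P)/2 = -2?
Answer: 25*√6/2 ≈ 30.619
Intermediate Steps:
Z(K, P) = -4 (Z(K, P) = 2*(-2) = -4)
a(D) = -5/2 (a(D) = -½*5 = -5/2)
S = √6 ≈ 2.4495
(-5*a(Z(-3, 6)))*S = (-5*(-5/2))*√6 = 25*√6/2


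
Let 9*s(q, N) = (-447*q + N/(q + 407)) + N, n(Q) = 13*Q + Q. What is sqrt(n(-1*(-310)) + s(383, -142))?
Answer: 4*I*sqrt(1289967695)/1185 ≈ 121.24*I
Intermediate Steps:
n(Q) = 14*Q
s(q, N) = -149*q/3 + N/9 + N/(9*(407 + q)) (s(q, N) = ((-447*q + N/(q + 407)) + N)/9 = ((-447*q + N/(407 + q)) + N)/9 = (N - 447*q + N/(407 + q))/9 = -149*q/3 + N/9 + N/(9*(407 + q)))
sqrt(n(-1*(-310)) + s(383, -142)) = sqrt(14*(-1*(-310)) + (-181929*383 - 447*383**2 + 408*(-142) - 142*383)/(9*(407 + 383))) = sqrt(14*310 + (1/9)*(-69678807 - 447*146689 - 57936 - 54386)/790) = sqrt(4340 + (1/9)*(1/790)*(-69678807 - 65569983 - 57936 - 54386)) = sqrt(4340 + (1/9)*(1/790)*(-135361112)) = sqrt(4340 - 67680556/3555) = sqrt(-52251856/3555) = 4*I*sqrt(1289967695)/1185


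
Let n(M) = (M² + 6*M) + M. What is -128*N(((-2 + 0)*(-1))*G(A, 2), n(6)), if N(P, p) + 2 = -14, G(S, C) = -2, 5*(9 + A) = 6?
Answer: 2048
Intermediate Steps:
A = -39/5 (A = -9 + (⅕)*6 = -9 + 6/5 = -39/5 ≈ -7.8000)
n(M) = M² + 7*M
N(P, p) = -16 (N(P, p) = -2 - 14 = -16)
-128*N(((-2 + 0)*(-1))*G(A, 2), n(6)) = -128*(-16) = 2048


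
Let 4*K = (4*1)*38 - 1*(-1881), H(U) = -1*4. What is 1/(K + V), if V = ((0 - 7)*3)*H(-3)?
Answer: 4/2369 ≈ 0.0016885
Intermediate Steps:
H(U) = -4
K = 2033/4 (K = ((4*1)*38 - 1*(-1881))/4 = (4*38 + 1881)/4 = (152 + 1881)/4 = (¼)*2033 = 2033/4 ≈ 508.25)
V = 84 (V = ((0 - 7)*3)*(-4) = -7*3*(-4) = -21*(-4) = 84)
1/(K + V) = 1/(2033/4 + 84) = 1/(2369/4) = 4/2369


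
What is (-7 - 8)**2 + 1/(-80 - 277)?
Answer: 80324/357 ≈ 225.00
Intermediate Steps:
(-7 - 8)**2 + 1/(-80 - 277) = (-15)**2 + 1/(-357) = 225 - 1/357 = 80324/357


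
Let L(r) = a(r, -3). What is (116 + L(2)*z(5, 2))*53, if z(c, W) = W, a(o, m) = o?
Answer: 6360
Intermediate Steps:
L(r) = r
(116 + L(2)*z(5, 2))*53 = (116 + 2*2)*53 = (116 + 4)*53 = 120*53 = 6360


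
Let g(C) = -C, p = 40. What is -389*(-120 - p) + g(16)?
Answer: 62224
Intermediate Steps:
-389*(-120 - p) + g(16) = -389*(-120 - 1*40) - 1*16 = -389*(-120 - 40) - 16 = -389*(-160) - 16 = 62240 - 16 = 62224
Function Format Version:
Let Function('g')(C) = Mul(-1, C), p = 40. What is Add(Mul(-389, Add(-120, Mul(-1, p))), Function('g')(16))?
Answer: 62224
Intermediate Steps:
Add(Mul(-389, Add(-120, Mul(-1, p))), Function('g')(16)) = Add(Mul(-389, Add(-120, Mul(-1, 40))), Mul(-1, 16)) = Add(Mul(-389, Add(-120, -40)), -16) = Add(Mul(-389, -160), -16) = Add(62240, -16) = 62224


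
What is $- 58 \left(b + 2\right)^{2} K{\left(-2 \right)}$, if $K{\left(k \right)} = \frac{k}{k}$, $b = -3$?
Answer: $-58$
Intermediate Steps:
$K{\left(k \right)} = 1$
$- 58 \left(b + 2\right)^{2} K{\left(-2 \right)} = - 58 \left(-3 + 2\right)^{2} \cdot 1 = - 58 \left(-1\right)^{2} \cdot 1 = \left(-58\right) 1 \cdot 1 = \left(-58\right) 1 = -58$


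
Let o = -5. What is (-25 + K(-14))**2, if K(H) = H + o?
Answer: 1936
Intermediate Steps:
K(H) = -5 + H (K(H) = H - 5 = -5 + H)
(-25 + K(-14))**2 = (-25 + (-5 - 14))**2 = (-25 - 19)**2 = (-44)**2 = 1936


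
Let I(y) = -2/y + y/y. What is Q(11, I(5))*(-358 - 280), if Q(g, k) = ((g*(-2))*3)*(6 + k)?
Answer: 1389564/5 ≈ 2.7791e+5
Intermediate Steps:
I(y) = 1 - 2/y (I(y) = -2/y + 1 = 1 - 2/y)
Q(g, k) = -6*g*(6 + k) (Q(g, k) = (-2*g*3)*(6 + k) = (-6*g)*(6 + k) = -6*g*(6 + k))
Q(11, I(5))*(-358 - 280) = (-6*11*(6 + (-2 + 5)/5))*(-358 - 280) = -6*11*(6 + (1/5)*3)*(-638) = -6*11*(6 + 3/5)*(-638) = -6*11*33/5*(-638) = -2178/5*(-638) = 1389564/5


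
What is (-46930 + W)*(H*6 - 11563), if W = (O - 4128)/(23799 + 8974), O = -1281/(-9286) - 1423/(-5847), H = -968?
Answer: 1450622840112594816641/1779417966066 ≈ 8.1522e+8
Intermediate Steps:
O = 20703985/54295242 (O = -1281*(-1/9286) - 1423*(-1/5847) = 1281/9286 + 1423/5847 = 20703985/54295242 ≈ 0.38132)
W = -224110054991/1779417966066 (W = (20703985/54295242 - 4128)/(23799 + 8974) = -224110054991/54295242/32773 = -224110054991/54295242*1/32773 = -224110054991/1779417966066 ≈ -0.12595)
(-46930 + W)*(H*6 - 11563) = (-46930 - 224110054991/1779417966066)*(-968*6 - 11563) = -83508309257532371*(-5808 - 11563)/1779417966066 = -83508309257532371/1779417966066*(-17371) = 1450622840112594816641/1779417966066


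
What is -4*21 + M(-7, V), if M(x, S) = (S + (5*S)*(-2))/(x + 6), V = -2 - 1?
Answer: -111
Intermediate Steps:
V = -3
M(x, S) = -9*S/(6 + x) (M(x, S) = (S - 10*S)/(6 + x) = (-9*S)/(6 + x) = -9*S/(6 + x))
-4*21 + M(-7, V) = -4*21 - 9*(-3)/(6 - 7) = -84 - 9*(-3)/(-1) = -84 - 9*(-3)*(-1) = -84 - 27 = -111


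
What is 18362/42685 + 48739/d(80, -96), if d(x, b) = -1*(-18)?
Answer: 2080754731/768330 ≈ 2708.2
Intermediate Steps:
d(x, b) = 18
18362/42685 + 48739/d(80, -96) = 18362/42685 + 48739/18 = 2080754731/768330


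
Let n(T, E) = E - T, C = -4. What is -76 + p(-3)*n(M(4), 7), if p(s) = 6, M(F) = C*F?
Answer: 62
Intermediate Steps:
M(F) = -4*F
-76 + p(-3)*n(M(4), 7) = -76 + 6*(7 - (-4)*4) = -76 + 6*(7 - 1*(-16)) = -76 + 6*(7 + 16) = -76 + 6*23 = -76 + 138 = 62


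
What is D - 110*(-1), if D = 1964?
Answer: 2074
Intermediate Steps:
D - 110*(-1) = 1964 - 110*(-1) = 1964 - 1*(-110) = 1964 + 110 = 2074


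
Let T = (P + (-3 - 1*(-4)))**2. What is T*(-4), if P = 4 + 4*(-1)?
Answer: -4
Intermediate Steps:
P = 0 (P = 4 - 4 = 0)
T = 1 (T = (0 + (-3 - 1*(-4)))**2 = (0 + (-3 + 4))**2 = (0 + 1)**2 = 1**2 = 1)
T*(-4) = 1*(-4) = -4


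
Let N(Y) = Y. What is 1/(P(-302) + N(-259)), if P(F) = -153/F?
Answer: -302/78065 ≈ -0.0038686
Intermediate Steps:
1/(P(-302) + N(-259)) = 1/(-153/(-302) - 259) = 1/(-153*(-1/302) - 259) = 1/(153/302 - 259) = 1/(-78065/302) = -302/78065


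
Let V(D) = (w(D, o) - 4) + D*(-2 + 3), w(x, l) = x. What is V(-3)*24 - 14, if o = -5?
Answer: -254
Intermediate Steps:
V(D) = -4 + 2*D (V(D) = (D - 4) + D*(-2 + 3) = (-4 + D) + D*1 = (-4 + D) + D = -4 + 2*D)
V(-3)*24 - 14 = (-4 + 2*(-3))*24 - 14 = (-4 - 6)*24 - 14 = -10*24 - 14 = -240 - 14 = -254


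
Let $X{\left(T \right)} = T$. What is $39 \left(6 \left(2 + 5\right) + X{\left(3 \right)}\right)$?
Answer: $1755$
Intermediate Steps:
$39 \left(6 \left(2 + 5\right) + X{\left(3 \right)}\right) = 39 \left(6 \left(2 + 5\right) + 3\right) = 39 \left(6 \cdot 7 + 3\right) = 39 \left(42 + 3\right) = 39 \cdot 45 = 1755$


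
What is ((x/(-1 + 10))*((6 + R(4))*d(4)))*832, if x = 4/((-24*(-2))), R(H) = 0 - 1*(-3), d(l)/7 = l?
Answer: 5824/3 ≈ 1941.3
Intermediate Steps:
d(l) = 7*l
R(H) = 3 (R(H) = 0 + 3 = 3)
x = 1/12 (x = 4/((-4*(-12))) = 4/48 = 4*(1/48) = 1/12 ≈ 0.083333)
((x/(-1 + 10))*((6 + R(4))*d(4)))*832 = (((1/12)/(-1 + 10))*((6 + 3)*(7*4)))*832 = (((1/12)/9)*(9*28))*832 = (((⅑)*(1/12))*252)*832 = ((1/108)*252)*832 = (7/3)*832 = 5824/3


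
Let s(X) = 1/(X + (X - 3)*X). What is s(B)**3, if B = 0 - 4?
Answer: 1/13824 ≈ 7.2338e-5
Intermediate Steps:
B = -4
s(X) = 1/(X + X*(-3 + X)) (s(X) = 1/(X + (-3 + X)*X) = 1/(X + X*(-3 + X)))
s(B)**3 = (1/((-4)*(-2 - 4)))**3 = (-1/4/(-6))**3 = (-1/4*(-1/6))**3 = (1/24)**3 = 1/13824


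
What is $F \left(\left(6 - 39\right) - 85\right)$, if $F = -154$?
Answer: $18172$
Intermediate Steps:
$F \left(\left(6 - 39\right) - 85\right) = - 154 \left(\left(6 - 39\right) - 85\right) = - 154 \left(-33 - 85\right) = \left(-154\right) \left(-118\right) = 18172$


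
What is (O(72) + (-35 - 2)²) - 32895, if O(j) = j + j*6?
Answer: -31022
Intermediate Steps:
O(j) = 7*j (O(j) = j + 6*j = 7*j)
(O(72) + (-35 - 2)²) - 32895 = (7*72 + (-35 - 2)²) - 32895 = (504 + (-37)²) - 32895 = (504 + 1369) - 32895 = 1873 - 32895 = -31022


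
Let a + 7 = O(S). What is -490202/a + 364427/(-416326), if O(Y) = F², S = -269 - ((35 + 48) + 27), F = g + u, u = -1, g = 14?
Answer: -102071437513/33722406 ≈ -3026.8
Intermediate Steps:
F = 13 (F = 14 - 1 = 13)
S = -379 (S = -269 - (83 + 27) = -269 - 1*110 = -269 - 110 = -379)
O(Y) = 169 (O(Y) = 13² = 169)
a = 162 (a = -7 + 169 = 162)
-490202/a + 364427/(-416326) = -490202/162 + 364427/(-416326) = -490202*1/162 + 364427*(-1/416326) = -245101/81 - 364427/416326 = -102071437513/33722406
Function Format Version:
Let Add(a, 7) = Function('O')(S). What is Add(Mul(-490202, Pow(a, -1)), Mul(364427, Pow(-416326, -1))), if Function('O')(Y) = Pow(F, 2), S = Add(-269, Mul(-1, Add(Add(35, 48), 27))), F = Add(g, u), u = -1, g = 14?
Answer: Rational(-102071437513, 33722406) ≈ -3026.8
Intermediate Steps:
F = 13 (F = Add(14, -1) = 13)
S = -379 (S = Add(-269, Mul(-1, Add(83, 27))) = Add(-269, Mul(-1, 110)) = Add(-269, -110) = -379)
Function('O')(Y) = 169 (Function('O')(Y) = Pow(13, 2) = 169)
a = 162 (a = Add(-7, 169) = 162)
Add(Mul(-490202, Pow(a, -1)), Mul(364427, Pow(-416326, -1))) = Add(Mul(-490202, Pow(162, -1)), Mul(364427, Pow(-416326, -1))) = Add(Mul(-490202, Rational(1, 162)), Mul(364427, Rational(-1, 416326))) = Add(Rational(-245101, 81), Rational(-364427, 416326)) = Rational(-102071437513, 33722406)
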